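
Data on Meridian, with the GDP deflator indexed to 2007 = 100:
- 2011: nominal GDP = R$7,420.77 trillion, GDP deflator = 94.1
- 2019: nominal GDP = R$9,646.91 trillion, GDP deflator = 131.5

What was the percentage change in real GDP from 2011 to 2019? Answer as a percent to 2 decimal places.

Real GDP 2011 = 7420.77 / 0.941 = 7886.05.
Real GDP 2019 = 9646.91 / 1.315 = 7336.05.
Real growth = 7336.05 / 7886.05 − 1 = -0.0697.

-6.97%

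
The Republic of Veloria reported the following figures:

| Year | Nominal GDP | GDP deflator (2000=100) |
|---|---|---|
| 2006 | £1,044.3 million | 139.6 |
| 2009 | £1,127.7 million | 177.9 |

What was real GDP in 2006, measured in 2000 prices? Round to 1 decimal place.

Real GDP = Nominal / (GDP deflator/100) = 1044.3 / 1.396 = 748.07.

£748.1 million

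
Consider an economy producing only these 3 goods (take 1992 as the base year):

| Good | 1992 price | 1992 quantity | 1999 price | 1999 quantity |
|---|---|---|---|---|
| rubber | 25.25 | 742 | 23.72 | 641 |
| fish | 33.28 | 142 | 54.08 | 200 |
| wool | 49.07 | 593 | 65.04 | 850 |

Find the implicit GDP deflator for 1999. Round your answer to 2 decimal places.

125.95

Nominal GDP 1999 = 23.72·641 + 54.08·200 + 65.04·850 = 81304.52.
Real GDP 1999 (at 1992 prices) = 25.25·641 + 33.28·200 + 49.07·850 = 64550.75.
Deflator = Nominal/Real × 100 = 81304.52/64550.75 × 100 = 125.954.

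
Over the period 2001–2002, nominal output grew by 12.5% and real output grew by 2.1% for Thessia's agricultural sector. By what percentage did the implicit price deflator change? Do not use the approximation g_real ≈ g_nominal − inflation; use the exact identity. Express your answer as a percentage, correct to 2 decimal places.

(1 + g_nom) = (1 + g_real)(1 + π), so π = 1.1250 / 1.0210 − 1 = 0.10186.

10.19%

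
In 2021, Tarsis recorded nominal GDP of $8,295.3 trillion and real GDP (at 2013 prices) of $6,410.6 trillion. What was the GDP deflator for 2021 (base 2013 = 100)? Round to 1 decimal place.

GDP deflator = (Nominal / Real) × 100 = 8295.3 / 6410.6 × 100 = 129.40.

129.4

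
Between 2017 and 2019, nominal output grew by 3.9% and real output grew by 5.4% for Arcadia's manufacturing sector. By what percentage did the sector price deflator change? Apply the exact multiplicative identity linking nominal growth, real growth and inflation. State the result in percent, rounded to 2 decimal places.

(1 + g_nom) = (1 + g_real)(1 + π), so π = 1.0390 / 1.0540 − 1 = -0.01423.

-1.42%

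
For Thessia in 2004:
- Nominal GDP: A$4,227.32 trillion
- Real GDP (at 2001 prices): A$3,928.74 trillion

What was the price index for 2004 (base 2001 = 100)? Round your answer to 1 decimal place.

107.6

price index = (Nominal / Real) × 100 = 4227.32 / 3928.74 × 100 = 107.60.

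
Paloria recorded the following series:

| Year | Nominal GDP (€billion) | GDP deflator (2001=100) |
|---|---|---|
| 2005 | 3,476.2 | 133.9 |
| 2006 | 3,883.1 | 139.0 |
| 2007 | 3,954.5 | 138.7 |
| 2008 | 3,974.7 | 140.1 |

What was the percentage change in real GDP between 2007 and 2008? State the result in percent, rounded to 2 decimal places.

-0.49%

Real GDP 2007 = 3954.5/1.387 = 2851.12.
Real GDP 2008 = 3974.7/1.401 = 2837.04.
Change = 2837.04/2851.12 − 1 = -0.0049.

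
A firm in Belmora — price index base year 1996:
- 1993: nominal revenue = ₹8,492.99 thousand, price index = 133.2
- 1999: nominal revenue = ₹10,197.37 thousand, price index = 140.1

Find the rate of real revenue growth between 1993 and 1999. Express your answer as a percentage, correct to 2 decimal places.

Deflate each year: 1993 → 8492.99/1.332 = 6376.12; 1999 → 10197.37/1.401 = 7278.64.
So real revenue changed by 7278.64/6376.12 − 1 = 0.1415, i.e. 14.15%.

14.15%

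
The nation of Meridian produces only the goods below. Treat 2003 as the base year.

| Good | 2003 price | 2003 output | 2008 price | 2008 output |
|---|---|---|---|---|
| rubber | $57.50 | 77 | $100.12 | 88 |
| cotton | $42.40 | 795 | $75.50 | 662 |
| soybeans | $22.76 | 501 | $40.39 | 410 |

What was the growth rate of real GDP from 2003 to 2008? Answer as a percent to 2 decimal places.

Real GDP 2003 = Nominal GDP 2003 = 57.50·77 + 42.40·795 + 22.76·501 = 49538.26.
Real GDP 2008 (at 2003 prices) = 57.50·88 + 42.40·662 + 22.76·410 = 42460.40.
Real growth = 42460.40/49538.26 − 1 = -0.1429.

-14.29%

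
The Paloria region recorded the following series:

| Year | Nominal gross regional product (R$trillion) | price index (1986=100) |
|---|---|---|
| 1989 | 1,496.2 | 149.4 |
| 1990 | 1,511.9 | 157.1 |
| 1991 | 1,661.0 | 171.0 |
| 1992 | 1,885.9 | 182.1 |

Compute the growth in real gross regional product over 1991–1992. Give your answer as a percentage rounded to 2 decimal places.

Real gross regional product 1991 = 1661.0/1.710 = 971.35.
Real gross regional product 1992 = 1885.9/1.821 = 1035.64.
Change = 1035.64/971.35 − 1 = 0.0662.

6.62%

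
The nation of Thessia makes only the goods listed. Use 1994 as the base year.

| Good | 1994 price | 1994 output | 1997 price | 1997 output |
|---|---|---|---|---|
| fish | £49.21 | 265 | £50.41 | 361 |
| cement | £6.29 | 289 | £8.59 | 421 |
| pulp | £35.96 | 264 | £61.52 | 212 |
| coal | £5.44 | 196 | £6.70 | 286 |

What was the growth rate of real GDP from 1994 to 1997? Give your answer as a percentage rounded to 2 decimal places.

16.42%

Real GDP 1994 = Nominal GDP 1994 = 49.21·265 + 6.29·289 + 35.96·264 + 5.44·196 = 25418.14.
Real GDP 1997 (at 1994 prices) = 49.21·361 + 6.29·421 + 35.96·212 + 5.44·286 = 29592.26.
Real growth = 29592.26/25418.14 − 1 = 0.1642.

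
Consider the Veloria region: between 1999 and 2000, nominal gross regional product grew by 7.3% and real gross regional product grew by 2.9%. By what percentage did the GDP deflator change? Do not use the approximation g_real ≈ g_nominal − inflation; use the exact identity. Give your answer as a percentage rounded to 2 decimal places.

(1 + g_nom) = (1 + g_real)(1 + π), so π = 1.0730 / 1.0290 − 1 = 0.04276.

4.28%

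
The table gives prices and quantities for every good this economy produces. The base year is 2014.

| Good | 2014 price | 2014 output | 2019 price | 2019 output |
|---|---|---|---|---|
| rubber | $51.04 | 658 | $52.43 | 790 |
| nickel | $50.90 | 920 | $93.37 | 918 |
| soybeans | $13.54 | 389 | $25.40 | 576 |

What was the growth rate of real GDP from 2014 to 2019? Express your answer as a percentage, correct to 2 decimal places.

Real GDP 2014 = Nominal GDP 2014 = 51.04·658 + 50.90·920 + 13.54·389 = 85679.38.
Real GDP 2019 (at 2014 prices) = 51.04·790 + 50.90·918 + 13.54·576 = 94846.84.
Real growth = 94846.84/85679.38 − 1 = 0.1070.

10.70%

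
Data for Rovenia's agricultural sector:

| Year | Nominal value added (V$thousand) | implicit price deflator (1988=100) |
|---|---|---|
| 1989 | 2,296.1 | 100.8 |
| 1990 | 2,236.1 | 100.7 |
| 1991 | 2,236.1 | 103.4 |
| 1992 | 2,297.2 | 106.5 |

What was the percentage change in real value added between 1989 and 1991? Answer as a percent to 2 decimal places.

-5.06%

Real value added 1989 = 2296.1/1.008 = 2277.88.
Real value added 1991 = 2236.1/1.034 = 2162.57.
Change = 2162.57/2277.88 − 1 = -0.0506.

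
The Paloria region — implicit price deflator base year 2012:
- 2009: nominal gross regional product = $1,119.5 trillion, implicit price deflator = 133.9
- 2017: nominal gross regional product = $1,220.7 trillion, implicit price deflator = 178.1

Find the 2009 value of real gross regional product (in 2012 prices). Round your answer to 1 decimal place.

Real gross regional product = Nominal / (implicit price deflator/100) = 1119.5 / 1.339 = 836.07.

$836.1 trillion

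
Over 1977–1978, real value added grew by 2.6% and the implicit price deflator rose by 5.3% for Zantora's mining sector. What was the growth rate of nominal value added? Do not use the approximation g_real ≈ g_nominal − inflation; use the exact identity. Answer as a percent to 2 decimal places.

(1 + g_nom) = (1 + g_real)(1 + π) = 1.0260 × 1.0530 = 1.08038.

8.04%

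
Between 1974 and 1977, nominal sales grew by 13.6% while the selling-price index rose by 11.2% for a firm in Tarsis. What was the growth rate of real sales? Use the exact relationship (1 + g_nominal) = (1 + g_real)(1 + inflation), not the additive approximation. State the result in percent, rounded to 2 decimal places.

2.16%

(1 + g_nom) = (1 + g_real)(1 + π), so g_real = 1.1360 / 1.1120 − 1 = 0.02158.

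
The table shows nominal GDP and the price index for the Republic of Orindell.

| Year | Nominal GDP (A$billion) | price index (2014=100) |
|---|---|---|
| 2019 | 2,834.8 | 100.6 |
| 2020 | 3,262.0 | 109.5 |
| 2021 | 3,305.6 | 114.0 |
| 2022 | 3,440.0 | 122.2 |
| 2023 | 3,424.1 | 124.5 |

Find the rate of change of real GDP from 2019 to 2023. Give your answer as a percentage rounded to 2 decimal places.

-2.40%

Real GDP 2019 = 2834.8/1.006 = 2817.89.
Real GDP 2023 = 3424.1/1.245 = 2750.28.
Change = 2750.28/2817.89 − 1 = -0.0240.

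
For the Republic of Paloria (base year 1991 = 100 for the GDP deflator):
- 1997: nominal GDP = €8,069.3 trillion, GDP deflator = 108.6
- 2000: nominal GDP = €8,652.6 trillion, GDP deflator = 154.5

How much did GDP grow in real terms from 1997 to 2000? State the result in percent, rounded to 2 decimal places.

Deflate each year: 1997 → 8069.3/1.086 = 7430.29; 2000 → 8652.6/1.545 = 5600.39.
So real GDP changed by 5600.39/7430.29 − 1 = -0.2463, i.e. -24.63%.

-24.63%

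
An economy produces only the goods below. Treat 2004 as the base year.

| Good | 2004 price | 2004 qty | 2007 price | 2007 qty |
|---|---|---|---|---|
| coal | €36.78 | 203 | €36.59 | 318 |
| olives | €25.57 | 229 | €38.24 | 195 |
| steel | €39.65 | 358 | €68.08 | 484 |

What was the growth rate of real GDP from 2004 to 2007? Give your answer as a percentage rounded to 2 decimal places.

Real GDP 2004 = Nominal GDP 2004 = 36.78·203 + 25.57·229 + 39.65·358 = 27516.57.
Real GDP 2007 (at 2004 prices) = 36.78·318 + 25.57·195 + 39.65·484 = 35872.79.
Real growth = 35872.79/27516.57 − 1 = 0.3037.

30.37%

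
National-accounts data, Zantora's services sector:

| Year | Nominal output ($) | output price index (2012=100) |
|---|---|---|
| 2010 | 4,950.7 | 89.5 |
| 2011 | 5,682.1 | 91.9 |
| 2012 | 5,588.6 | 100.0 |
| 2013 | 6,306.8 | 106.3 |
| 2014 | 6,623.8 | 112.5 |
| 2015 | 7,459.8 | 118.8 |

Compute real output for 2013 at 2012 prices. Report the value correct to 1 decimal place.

$5,933.0

Real output 2013 = 6306.8 / 1.063 = 5933.02.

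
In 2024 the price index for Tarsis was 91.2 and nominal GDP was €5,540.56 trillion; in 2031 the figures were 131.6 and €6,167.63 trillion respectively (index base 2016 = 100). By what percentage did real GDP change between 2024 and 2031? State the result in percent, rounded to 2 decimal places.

Real GDP 2024 = 5540.56 / 0.912 = 6075.18.
Real GDP 2031 = 6167.63 / 1.316 = 4686.65.
Real growth = 4686.65 / 6075.18 − 1 = -0.2286.

-22.86%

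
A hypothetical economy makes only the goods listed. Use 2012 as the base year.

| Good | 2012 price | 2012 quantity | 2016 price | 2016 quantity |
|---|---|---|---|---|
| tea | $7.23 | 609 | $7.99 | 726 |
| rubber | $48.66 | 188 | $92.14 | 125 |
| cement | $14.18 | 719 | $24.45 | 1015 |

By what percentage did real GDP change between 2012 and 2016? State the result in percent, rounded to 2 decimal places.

8.33%

Real GDP 2012 = Nominal GDP 2012 = 7.23·609 + 48.66·188 + 14.18·719 = 23746.57.
Real GDP 2016 (at 2012 prices) = 7.23·726 + 48.66·125 + 14.18·1015 = 25724.18.
Real growth = 25724.18/23746.57 − 1 = 0.0833.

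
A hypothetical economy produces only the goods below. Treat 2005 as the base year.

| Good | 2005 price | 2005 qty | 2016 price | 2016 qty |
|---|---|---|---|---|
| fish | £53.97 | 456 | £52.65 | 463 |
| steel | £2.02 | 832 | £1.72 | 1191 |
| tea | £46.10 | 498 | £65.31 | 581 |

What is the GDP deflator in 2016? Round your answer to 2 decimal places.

Nominal GDP 2016 = 52.65·463 + 1.72·1191 + 65.31·581 = 64370.58.
Real GDP 2016 (at 2005 prices) = 53.97·463 + 2.02·1191 + 46.10·581 = 54178.03.
Deflator = Nominal/Real × 100 = 64370.58/54178.03 × 100 = 118.813.

118.81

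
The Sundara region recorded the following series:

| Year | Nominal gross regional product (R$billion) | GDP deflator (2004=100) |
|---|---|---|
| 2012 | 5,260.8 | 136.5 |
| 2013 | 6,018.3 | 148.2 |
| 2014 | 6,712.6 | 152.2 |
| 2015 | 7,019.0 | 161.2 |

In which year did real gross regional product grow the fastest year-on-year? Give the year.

2013: real = 6018.3/1.482 = 4060.93; growth vs 2012 (3854.07) = 5.37%.
2014: real = 6712.6/1.522 = 4410.38; growth vs 2013 (4060.93) = 8.61%.
2015: real = 7019.0/1.612 = 4354.22; growth vs 2014 (4410.38) = -1.27%.

2014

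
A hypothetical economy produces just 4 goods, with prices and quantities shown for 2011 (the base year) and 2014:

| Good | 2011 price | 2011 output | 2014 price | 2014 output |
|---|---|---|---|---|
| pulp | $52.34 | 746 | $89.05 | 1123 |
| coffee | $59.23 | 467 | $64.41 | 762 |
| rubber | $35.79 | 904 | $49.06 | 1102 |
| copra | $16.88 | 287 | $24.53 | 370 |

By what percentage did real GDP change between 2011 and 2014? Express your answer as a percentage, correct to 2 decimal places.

43.98%

Real GDP 2011 = Nominal GDP 2011 = 52.34·746 + 59.23·467 + 35.79·904 + 16.88·287 = 103904.77.
Real GDP 2014 (at 2011 prices) = 52.34·1123 + 59.23·762 + 35.79·1102 + 16.88·370 = 149597.26.
Real growth = 149597.26/103904.77 − 1 = 0.4398.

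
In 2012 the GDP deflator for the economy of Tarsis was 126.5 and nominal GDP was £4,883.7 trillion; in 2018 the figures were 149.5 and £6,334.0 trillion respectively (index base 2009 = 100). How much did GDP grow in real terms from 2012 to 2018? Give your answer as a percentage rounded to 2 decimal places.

9.74%

Real GDP 2012 = 4883.7 / 1.265 = 3860.63.
Real GDP 2018 = 6334.0 / 1.495 = 4236.79.
Real growth = 4236.79 / 3860.63 − 1 = 0.0974.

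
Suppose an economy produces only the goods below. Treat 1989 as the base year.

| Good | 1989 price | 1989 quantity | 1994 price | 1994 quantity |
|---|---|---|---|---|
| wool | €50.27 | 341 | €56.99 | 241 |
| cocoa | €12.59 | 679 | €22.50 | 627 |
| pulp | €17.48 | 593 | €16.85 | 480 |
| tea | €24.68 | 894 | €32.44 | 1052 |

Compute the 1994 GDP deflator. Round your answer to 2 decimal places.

Nominal GDP 1994 = 56.99·241 + 22.50·627 + 16.85·480 + 32.44·1052 = 70056.97.
Real GDP 1994 (at 1989 prices) = 50.27·241 + 12.59·627 + 17.48·480 + 24.68·1052 = 54362.76.
Deflator = Nominal/Real × 100 = 70056.97/54362.76 × 100 = 128.869.

128.87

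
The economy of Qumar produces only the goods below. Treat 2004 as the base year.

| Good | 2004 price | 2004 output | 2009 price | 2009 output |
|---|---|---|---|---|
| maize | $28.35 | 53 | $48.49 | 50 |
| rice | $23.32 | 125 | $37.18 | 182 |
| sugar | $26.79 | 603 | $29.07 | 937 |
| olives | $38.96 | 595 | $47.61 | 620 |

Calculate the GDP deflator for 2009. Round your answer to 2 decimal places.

Nominal GDP 2009 = 48.49·50 + 37.18·182 + 29.07·937 + 47.61·620 = 65948.05.
Real GDP 2009 (at 2004 prices) = 28.35·50 + 23.32·182 + 26.79·937 + 38.96·620 = 54919.17.
Deflator = Nominal/Real × 100 = 65948.05/54919.17 × 100 = 120.082.

120.08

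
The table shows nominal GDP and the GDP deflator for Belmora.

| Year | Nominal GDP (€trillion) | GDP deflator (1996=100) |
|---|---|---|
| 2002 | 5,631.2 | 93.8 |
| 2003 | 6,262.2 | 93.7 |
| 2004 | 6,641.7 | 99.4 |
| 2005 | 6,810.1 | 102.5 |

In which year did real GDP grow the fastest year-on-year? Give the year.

2003

2003: real = 6262.2/0.937 = 6683.24; growth vs 2002 (6003.41) = 11.32%.
2004: real = 6641.7/0.994 = 6681.79; growth vs 2003 (6683.24) = -0.02%.
2005: real = 6810.1/1.025 = 6644.00; growth vs 2004 (6681.79) = -0.57%.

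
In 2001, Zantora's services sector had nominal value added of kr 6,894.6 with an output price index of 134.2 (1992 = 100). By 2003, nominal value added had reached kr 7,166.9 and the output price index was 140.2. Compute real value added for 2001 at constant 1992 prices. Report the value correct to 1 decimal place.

kr 5,137.6

Real value added = Nominal / (output price index/100) = 6894.6 / 1.342 = 5137.56.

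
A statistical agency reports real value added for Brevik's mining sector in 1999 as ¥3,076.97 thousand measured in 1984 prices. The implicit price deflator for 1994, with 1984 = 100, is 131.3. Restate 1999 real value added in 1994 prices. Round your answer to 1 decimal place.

Real value added in 1994 prices = Real value added in 1984 prices × (P_1994/P_1984) = 3076.97 × 1.313 = 4040.06.

¥4,040.1 thousand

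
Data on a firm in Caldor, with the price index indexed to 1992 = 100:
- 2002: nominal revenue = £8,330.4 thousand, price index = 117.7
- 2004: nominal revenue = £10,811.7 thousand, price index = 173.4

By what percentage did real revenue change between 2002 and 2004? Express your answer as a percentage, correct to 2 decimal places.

Deflate each year: 2002 → 8330.4/1.177 = 7077.66; 2004 → 10811.7/1.734 = 6235.12.
So real revenue changed by 6235.12/7077.66 − 1 = -0.1190, i.e. -11.90%.

-11.90%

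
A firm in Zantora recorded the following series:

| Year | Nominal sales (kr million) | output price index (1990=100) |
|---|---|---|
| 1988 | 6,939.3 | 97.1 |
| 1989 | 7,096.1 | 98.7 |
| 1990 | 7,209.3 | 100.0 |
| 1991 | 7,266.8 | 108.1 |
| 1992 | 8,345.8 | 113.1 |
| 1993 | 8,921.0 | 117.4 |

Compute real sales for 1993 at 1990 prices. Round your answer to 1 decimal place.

kr 7,598.8 million

Real sales 1993 = 8921.0 / 1.174 = 7598.81.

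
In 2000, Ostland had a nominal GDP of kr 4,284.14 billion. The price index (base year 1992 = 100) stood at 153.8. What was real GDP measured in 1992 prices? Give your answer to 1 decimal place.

kr 2,785.5 billion

Real GDP = Nominal / (price index/100) = 4284.14 / 1.538 = 2785.53.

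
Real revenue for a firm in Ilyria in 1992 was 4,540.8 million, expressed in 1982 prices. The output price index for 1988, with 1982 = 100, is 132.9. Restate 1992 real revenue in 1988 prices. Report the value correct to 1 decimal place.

Real revenue in 1988 prices = Real revenue in 1982 prices × (P_1988/P_1982) = 4540.8 × 1.329 = 6034.72.

6,034.7 million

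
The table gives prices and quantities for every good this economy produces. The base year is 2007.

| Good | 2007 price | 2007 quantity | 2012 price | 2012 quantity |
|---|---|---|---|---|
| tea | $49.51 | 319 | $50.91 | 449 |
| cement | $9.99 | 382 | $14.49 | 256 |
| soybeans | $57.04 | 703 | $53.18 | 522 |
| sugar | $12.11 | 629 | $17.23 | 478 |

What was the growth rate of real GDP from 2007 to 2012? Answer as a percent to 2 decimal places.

Real GDP 2007 = Nominal GDP 2007 = 49.51·319 + 9.99·382 + 57.04·703 + 12.11·629 = 67326.18.
Real GDP 2012 (at 2007 prices) = 49.51·449 + 9.99·256 + 57.04·522 + 12.11·478 = 60350.89.
Real growth = 60350.89/67326.18 − 1 = -0.1036.

-10.36%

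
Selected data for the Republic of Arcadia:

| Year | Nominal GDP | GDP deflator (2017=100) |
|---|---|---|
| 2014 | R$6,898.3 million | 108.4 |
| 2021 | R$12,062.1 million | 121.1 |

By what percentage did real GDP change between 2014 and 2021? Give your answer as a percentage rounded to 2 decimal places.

Deflate each year: 2014 → 6898.3/1.084 = 6363.75; 2021 → 12062.1/1.211 = 9960.45.
So real GDP changed by 9960.45/6363.75 − 1 = 0.5652, i.e. 56.52%.

56.52%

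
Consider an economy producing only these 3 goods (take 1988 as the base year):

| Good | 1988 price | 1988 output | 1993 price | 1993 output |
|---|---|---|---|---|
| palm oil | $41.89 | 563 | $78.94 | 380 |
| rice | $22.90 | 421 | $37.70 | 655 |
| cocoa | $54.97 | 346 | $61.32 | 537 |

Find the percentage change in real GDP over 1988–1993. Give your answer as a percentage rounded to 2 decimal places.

Real GDP 1988 = Nominal GDP 1988 = 41.89·563 + 22.90·421 + 54.97·346 = 52244.59.
Real GDP 1993 (at 1988 prices) = 41.89·380 + 22.90·655 + 54.97·537 = 60436.59.
Real growth = 60436.59/52244.59 − 1 = 0.1568.

15.68%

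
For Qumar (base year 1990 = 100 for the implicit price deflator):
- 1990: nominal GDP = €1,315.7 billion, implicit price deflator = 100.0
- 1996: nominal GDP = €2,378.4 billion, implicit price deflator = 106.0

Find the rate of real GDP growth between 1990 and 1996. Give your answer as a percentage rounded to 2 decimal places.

Deflate each year: 1990 → 1315.7/1.000 = 1315.70; 1996 → 2378.4/1.060 = 2243.77.
So real GDP changed by 2243.77/1315.70 − 1 = 0.7054, i.e. 70.54%.

70.54%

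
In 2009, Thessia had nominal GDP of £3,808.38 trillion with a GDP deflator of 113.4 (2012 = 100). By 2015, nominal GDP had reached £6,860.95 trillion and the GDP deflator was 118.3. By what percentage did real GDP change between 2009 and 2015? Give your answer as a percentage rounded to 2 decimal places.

72.69%

Real GDP 2009 = 3808.38 / 1.134 = 3358.36.
Real GDP 2015 = 6860.95 / 1.183 = 5799.62.
Real growth = 5799.62 / 3358.36 − 1 = 0.7269.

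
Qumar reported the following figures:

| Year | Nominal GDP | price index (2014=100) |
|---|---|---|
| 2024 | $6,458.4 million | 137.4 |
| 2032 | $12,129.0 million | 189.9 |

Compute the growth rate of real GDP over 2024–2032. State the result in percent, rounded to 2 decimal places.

Deflate each year: 2024 → 6458.4/1.374 = 4700.44; 2032 → 12129.0/1.899 = 6387.05.
So real GDP changed by 6387.05/4700.44 − 1 = 0.3588, i.e. 35.88%.

35.88%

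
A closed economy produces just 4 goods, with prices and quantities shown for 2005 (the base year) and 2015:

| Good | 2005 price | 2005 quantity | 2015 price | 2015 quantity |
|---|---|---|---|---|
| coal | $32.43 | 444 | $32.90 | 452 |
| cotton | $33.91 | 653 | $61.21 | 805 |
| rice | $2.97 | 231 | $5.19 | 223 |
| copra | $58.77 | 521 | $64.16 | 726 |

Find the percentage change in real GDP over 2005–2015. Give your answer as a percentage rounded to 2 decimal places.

Real GDP 2005 = Nominal GDP 2005 = 32.43·444 + 33.91·653 + 2.97·231 + 58.77·521 = 67847.39.
Real GDP 2015 (at 2005 prices) = 32.43·452 + 33.91·805 + 2.97·223 + 58.77·726 = 85285.24.
Real growth = 85285.24/67847.39 − 1 = 0.2570.

25.70%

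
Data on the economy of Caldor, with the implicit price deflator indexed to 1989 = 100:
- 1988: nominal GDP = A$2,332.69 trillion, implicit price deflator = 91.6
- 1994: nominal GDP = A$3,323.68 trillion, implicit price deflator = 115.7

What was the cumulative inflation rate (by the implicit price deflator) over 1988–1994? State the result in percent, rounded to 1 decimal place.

26.3%

Price-level change = 115.7 / 91.6 − 1 = 0.2631.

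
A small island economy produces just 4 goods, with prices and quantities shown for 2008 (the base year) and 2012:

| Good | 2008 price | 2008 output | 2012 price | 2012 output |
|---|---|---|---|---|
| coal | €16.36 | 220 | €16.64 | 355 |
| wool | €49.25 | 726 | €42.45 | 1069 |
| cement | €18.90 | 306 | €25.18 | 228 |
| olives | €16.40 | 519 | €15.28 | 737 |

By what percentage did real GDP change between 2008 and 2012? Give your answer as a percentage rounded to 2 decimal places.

Real GDP 2008 = Nominal GDP 2008 = 16.36·220 + 49.25·726 + 18.90·306 + 16.40·519 = 53649.70.
Real GDP 2012 (at 2008 prices) = 16.36·355 + 49.25·1069 + 18.90·228 + 16.40·737 = 74852.05.
Real growth = 74852.05/53649.70 − 1 = 0.3952.

39.52%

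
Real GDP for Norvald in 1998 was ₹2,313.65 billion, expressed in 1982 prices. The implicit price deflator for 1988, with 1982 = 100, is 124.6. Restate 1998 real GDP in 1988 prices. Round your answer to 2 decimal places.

Real GDP in 1988 prices = Real GDP in 1982 prices × (P_1988/P_1982) = 2313.65 × 1.246 = 2882.81.

₹2,882.81 billion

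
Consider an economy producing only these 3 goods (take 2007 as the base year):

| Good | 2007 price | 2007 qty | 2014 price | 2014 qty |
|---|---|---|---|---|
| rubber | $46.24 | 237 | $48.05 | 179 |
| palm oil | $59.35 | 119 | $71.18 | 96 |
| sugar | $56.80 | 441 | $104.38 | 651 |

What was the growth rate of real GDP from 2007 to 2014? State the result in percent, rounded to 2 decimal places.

18.30%

Real GDP 2007 = Nominal GDP 2007 = 46.24·237 + 59.35·119 + 56.80·441 = 43070.33.
Real GDP 2014 (at 2007 prices) = 46.24·179 + 59.35·96 + 56.80·651 = 50951.36.
Real growth = 50951.36/43070.33 − 1 = 0.1830.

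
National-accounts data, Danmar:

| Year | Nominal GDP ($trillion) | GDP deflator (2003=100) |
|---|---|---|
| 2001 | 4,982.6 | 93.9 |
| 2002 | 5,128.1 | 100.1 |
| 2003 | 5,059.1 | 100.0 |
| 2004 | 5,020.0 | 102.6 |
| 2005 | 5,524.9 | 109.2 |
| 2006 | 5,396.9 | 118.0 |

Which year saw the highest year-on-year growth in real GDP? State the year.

2002: real = 5128.1/1.001 = 5122.98; growth vs 2001 (5306.28) = -3.45%.
2003: real = 5059.1/1.000 = 5059.10; growth vs 2002 (5122.98) = -1.25%.
2004: real = 5020.0/1.026 = 4892.79; growth vs 2003 (5059.10) = -3.29%.
2005: real = 5524.9/1.092 = 5059.43; growth vs 2004 (4892.79) = 3.41%.
2006: real = 5396.9/1.180 = 4573.64; growth vs 2005 (5059.43) = -9.60%.

2005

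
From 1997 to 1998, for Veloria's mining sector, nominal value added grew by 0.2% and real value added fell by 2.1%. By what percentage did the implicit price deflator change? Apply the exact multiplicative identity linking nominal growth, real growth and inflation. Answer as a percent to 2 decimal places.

(1 + g_nom) = (1 + g_real)(1 + π), so π = 1.0020 / 0.9790 − 1 = 0.02349.

2.35%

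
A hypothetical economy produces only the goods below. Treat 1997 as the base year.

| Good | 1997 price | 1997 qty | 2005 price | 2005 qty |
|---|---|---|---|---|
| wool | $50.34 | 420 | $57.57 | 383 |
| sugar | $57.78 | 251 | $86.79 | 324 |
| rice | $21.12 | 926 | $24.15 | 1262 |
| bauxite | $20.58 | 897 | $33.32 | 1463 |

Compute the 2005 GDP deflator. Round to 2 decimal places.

136.54

Nominal GDP 2005 = 57.57·383 + 86.79·324 + 24.15·1262 + 33.32·1463 = 129393.73.
Real GDP 2005 (at 1997 prices) = 50.34·383 + 57.78·324 + 21.12·1262 + 20.58·1463 = 94762.92.
Deflator = Nominal/Real × 100 = 129393.73/94762.92 × 100 = 136.545.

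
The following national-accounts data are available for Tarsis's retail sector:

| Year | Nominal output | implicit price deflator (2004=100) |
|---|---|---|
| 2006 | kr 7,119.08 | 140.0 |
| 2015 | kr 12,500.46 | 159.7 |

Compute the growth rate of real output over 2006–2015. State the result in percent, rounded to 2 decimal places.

53.93%

Deflate each year: 2006 → 7119.08/1.400 = 5085.06; 2015 → 12500.46/1.597 = 7827.46.
So real output changed by 7827.46/5085.06 − 1 = 0.5393, i.e. 53.93%.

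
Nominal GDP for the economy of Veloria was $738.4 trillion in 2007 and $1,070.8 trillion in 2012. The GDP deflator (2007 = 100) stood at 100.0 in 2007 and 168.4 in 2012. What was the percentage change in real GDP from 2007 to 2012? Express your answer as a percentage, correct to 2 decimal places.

-13.89%

Real GDP 2007 = 738.4 / 1.000 = 738.40.
Real GDP 2012 = 1070.8 / 1.684 = 635.87.
Real growth = 635.87 / 738.40 − 1 = -0.1389.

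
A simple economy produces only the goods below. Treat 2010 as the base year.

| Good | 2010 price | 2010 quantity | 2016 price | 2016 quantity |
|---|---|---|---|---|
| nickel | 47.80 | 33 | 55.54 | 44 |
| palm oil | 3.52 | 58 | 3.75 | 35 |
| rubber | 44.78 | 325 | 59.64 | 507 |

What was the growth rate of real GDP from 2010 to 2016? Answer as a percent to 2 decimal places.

Real GDP 2010 = Nominal GDP 2010 = 47.80·33 + 3.52·58 + 44.78·325 = 16335.06.
Real GDP 2016 (at 2010 prices) = 47.80·44 + 3.52·35 + 44.78·507 = 24929.86.
Real growth = 24929.86/16335.06 − 1 = 0.5262.

52.62%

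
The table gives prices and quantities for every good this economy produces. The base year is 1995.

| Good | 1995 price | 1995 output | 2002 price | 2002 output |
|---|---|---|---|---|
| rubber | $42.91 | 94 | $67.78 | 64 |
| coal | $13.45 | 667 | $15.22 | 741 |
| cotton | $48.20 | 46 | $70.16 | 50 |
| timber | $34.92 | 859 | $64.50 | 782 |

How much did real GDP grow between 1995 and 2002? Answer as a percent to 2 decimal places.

Real GDP 1995 = Nominal GDP 1995 = 42.91·94 + 13.45·667 + 48.20·46 + 34.92·859 = 45218.17.
Real GDP 2002 (at 1995 prices) = 42.91·64 + 13.45·741 + 48.20·50 + 34.92·782 = 42430.13.
Real growth = 42430.13/45218.17 − 1 = -0.0617.

-6.17%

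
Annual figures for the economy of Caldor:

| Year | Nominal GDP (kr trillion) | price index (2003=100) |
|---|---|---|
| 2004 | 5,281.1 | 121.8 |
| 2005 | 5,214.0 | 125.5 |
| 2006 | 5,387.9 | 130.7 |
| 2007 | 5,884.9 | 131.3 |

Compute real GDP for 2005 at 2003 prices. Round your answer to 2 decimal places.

Real GDP 2005 = 5214.0 / 1.255 = 4154.58.

kr 4,154.58 trillion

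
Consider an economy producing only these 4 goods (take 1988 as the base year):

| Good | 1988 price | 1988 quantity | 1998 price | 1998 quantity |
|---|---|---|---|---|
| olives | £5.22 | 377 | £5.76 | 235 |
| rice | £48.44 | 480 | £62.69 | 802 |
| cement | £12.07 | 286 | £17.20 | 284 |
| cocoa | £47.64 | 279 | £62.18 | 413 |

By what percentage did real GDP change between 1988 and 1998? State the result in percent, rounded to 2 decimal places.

50.56%

Real GDP 1988 = Nominal GDP 1988 = 5.22·377 + 48.44·480 + 12.07·286 + 47.64·279 = 41962.72.
Real GDP 1998 (at 1988 prices) = 5.22·235 + 48.44·802 + 12.07·284 + 47.64·413 = 63178.78.
Real growth = 63178.78/41962.72 − 1 = 0.5056.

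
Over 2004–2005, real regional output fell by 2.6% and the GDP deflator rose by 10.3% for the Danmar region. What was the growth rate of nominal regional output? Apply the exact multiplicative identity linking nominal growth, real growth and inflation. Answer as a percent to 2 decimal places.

(1 + g_nom) = (1 + g_real)(1 + π) = 0.9740 × 1.1030 = 1.07432.

7.43%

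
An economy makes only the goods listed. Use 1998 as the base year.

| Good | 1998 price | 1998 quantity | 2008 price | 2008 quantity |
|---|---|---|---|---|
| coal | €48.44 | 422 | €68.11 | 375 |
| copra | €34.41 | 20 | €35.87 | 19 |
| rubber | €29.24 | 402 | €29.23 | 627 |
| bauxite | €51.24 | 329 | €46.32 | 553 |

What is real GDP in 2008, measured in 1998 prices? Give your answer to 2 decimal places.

€65487.99

Real GDP 2008 = Σ (p_1998 × q_2008) = 48.44·375 + 34.41·19 + 29.24·627 + 51.24·553 = 65487.99.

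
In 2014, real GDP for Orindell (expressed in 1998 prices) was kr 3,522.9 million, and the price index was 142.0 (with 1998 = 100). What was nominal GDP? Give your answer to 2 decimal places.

Nominal GDP = Real × (price index/100) = 3522.9 × 1.420 = 5002.52.

kr 5,002.52 million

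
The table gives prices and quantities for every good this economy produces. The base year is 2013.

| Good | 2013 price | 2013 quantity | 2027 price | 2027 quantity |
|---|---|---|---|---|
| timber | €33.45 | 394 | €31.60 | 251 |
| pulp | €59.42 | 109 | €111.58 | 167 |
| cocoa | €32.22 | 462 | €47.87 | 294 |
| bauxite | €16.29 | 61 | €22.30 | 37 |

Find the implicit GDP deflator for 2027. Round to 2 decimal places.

146.03

Nominal GDP 2027 = 31.60·251 + 111.58·167 + 47.87·294 + 22.30·37 = 41464.34.
Real GDP 2027 (at 2013 prices) = 33.45·251 + 59.42·167 + 32.22·294 + 16.29·37 = 28394.50.
Deflator = Nominal/Real × 100 = 41464.34/28394.50 × 100 = 146.029.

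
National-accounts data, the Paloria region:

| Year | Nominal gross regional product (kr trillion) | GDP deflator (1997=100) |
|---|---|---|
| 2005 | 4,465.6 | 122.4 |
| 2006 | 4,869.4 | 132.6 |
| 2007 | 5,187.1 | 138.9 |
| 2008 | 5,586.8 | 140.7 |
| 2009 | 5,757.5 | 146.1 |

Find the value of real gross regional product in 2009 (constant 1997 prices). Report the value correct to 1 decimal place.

kr 3,940.8 trillion

Real gross regional product 2009 = 5757.5 / 1.461 = 3940.79.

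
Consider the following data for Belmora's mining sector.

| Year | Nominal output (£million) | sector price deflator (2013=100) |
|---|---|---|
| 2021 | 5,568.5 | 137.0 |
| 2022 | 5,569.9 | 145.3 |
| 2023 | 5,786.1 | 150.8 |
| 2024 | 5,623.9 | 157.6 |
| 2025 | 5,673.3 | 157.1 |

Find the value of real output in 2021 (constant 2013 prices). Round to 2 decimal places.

Real output 2021 = 5568.5 / 1.370 = 4064.60.

£4,064.60 million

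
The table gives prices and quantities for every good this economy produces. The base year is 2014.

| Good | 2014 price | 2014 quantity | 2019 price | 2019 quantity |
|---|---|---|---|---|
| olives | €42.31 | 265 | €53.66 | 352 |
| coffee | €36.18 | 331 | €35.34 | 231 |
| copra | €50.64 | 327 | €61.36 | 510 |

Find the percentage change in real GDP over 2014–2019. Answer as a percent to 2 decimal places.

Real GDP 2014 = Nominal GDP 2014 = 42.31·265 + 36.18·331 + 50.64·327 = 39747.01.
Real GDP 2019 (at 2014 prices) = 42.31·352 + 36.18·231 + 50.64·510 = 49077.10.
Real growth = 49077.10/39747.01 − 1 = 0.2347.

23.47%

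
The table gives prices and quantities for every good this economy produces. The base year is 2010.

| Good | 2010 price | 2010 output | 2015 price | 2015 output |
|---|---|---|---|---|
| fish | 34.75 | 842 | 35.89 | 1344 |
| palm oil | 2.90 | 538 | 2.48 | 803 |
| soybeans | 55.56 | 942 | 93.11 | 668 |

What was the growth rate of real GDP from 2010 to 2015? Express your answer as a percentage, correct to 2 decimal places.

Real GDP 2010 = Nominal GDP 2010 = 34.75·842 + 2.90·538 + 55.56·942 = 83157.22.
Real GDP 2015 (at 2010 prices) = 34.75·1344 + 2.90·803 + 55.56·668 = 86146.78.
Real growth = 86146.78/83157.22 − 1 = 0.0360.

3.60%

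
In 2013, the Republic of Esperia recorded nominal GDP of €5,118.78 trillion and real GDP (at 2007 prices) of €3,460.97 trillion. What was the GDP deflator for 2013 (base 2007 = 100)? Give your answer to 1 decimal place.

GDP deflator = (Nominal / Real) × 100 = 5118.78 / 3460.97 × 100 = 147.90.

147.9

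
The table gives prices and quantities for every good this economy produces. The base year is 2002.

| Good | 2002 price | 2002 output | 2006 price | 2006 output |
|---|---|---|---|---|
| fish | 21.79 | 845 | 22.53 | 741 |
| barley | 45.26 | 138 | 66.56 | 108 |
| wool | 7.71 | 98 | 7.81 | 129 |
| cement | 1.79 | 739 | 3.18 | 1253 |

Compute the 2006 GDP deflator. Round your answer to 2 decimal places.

118.97

Nominal GDP 2006 = 22.53·741 + 66.56·108 + 7.81·129 + 3.18·1253 = 28875.24.
Real GDP 2006 (at 2002 prices) = 21.79·741 + 45.26·108 + 7.71·129 + 1.79·1253 = 24271.93.
Deflator = Nominal/Real × 100 = 28875.24/24271.93 × 100 = 118.966.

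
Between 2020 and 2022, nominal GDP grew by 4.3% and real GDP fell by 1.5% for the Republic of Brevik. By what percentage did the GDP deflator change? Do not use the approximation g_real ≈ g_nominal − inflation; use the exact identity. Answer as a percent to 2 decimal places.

5.89%

(1 + g_nom) = (1 + g_real)(1 + π), so π = 1.0430 / 0.9850 − 1 = 0.05888.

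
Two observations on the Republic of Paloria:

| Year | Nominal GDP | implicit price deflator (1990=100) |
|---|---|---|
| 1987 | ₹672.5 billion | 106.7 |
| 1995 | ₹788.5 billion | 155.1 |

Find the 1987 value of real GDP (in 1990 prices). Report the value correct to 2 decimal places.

₹630.27 billion

Real GDP = Nominal / (implicit price deflator/100) = 672.5 / 1.067 = 630.27.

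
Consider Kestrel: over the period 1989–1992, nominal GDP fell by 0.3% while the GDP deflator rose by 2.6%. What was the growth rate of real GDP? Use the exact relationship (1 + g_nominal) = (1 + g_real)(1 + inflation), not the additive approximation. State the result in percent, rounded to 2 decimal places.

-2.83%

(1 + g_nom) = (1 + g_real)(1 + π), so g_real = 0.9970 / 1.0260 − 1 = -0.02827.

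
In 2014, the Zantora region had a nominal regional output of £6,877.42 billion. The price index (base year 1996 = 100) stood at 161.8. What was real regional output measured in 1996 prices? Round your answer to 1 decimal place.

£4,250.6 billion

Real regional output = Nominal / (price index/100) = 6877.42 / 1.618 = 4250.57.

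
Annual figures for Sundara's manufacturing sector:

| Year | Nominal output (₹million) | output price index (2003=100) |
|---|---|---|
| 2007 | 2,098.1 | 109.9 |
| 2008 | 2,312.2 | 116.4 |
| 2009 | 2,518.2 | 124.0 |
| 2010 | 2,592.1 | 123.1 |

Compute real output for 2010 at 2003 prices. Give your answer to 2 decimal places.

Real output 2010 = 2592.1 / 1.231 = 2105.69.

₹2,105.69 million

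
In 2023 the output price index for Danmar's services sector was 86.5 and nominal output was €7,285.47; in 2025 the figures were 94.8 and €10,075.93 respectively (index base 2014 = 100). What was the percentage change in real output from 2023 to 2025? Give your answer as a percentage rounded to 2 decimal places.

Real output 2023 = 7285.47 / 0.865 = 8422.51.
Real output 2025 = 10075.93 / 0.948 = 10628.62.
Real growth = 10628.62 / 8422.51 − 1 = 0.2619.

26.19%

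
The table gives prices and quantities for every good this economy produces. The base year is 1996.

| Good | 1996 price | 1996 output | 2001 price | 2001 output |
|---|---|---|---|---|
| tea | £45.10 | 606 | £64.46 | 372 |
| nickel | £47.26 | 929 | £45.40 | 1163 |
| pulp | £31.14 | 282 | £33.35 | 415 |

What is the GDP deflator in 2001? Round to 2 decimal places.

107.03

Nominal GDP 2001 = 64.46·372 + 45.40·1163 + 33.35·415 = 90619.57.
Real GDP 2001 (at 1996 prices) = 45.10·372 + 47.26·1163 + 31.14·415 = 84663.68.
Deflator = Nominal/Real × 100 = 90619.57/84663.68 × 100 = 107.035.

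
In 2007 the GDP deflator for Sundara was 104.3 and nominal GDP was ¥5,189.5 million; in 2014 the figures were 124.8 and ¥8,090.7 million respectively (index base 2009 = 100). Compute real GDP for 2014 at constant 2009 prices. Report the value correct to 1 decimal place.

Real GDP = Nominal / (GDP deflator/100) = 8090.7 / 1.248 = 6482.93.

¥6,482.9 million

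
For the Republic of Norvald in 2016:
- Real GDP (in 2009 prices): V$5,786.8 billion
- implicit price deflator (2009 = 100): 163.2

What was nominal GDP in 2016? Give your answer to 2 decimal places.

Nominal GDP = Real × (implicit price deflator/100) = 5786.8 × 1.632 = 9444.06.

V$9,444.06 billion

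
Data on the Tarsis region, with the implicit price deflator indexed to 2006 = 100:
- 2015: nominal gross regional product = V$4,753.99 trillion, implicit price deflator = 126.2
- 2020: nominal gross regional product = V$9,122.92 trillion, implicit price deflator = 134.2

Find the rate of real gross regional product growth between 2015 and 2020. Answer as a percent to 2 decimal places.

Deflate each year: 2015 → 4753.99/1.262 = 3767.03; 2020 → 9122.92/1.342 = 6798.00.
So real gross regional product changed by 6798.00/3767.03 − 1 = 0.8046, i.e. 80.46%.

80.46%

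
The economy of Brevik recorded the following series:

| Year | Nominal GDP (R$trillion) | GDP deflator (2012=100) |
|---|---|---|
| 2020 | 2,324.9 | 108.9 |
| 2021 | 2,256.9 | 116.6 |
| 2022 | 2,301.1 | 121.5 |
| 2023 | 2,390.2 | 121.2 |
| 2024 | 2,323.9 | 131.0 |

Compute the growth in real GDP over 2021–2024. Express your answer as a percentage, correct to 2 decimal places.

-8.35%

Real GDP 2021 = 2256.9/1.166 = 1935.59.
Real GDP 2024 = 2323.9/1.310 = 1773.97.
Change = 1773.97/1935.59 − 1 = -0.0835.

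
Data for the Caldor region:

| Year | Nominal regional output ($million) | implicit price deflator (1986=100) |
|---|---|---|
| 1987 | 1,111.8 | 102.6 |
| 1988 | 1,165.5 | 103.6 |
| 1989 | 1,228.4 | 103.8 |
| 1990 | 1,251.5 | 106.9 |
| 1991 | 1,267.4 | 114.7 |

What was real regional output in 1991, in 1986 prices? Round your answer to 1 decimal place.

Real regional output 1991 = 1267.4 / 1.147 = 1104.97.

$1,105.0 million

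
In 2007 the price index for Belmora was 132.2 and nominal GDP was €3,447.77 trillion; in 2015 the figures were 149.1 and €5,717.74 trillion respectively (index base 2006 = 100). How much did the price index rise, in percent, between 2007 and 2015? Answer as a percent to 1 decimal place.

Price-level change = 149.1 / 132.2 − 1 = 0.1278.

12.8%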